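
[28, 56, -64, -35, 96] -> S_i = Random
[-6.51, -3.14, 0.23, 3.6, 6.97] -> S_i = -6.51 + 3.37*i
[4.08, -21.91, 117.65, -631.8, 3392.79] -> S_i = 4.08*(-5.37)^i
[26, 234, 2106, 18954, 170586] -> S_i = 26*9^i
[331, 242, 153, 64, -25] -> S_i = 331 + -89*i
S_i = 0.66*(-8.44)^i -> [0.66, -5.57, 47.01, -396.8, 3348.99]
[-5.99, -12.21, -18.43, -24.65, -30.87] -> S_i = -5.99 + -6.22*i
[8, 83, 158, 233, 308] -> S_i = 8 + 75*i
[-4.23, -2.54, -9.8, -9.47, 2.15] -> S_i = Random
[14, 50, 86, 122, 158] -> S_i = 14 + 36*i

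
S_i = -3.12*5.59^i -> [-3.12, -17.44, -97.49, -544.99, -3046.5]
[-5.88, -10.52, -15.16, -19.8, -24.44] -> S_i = -5.88 + -4.64*i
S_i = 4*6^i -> [4, 24, 144, 864, 5184]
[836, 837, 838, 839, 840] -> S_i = 836 + 1*i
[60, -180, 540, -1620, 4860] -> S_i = 60*-3^i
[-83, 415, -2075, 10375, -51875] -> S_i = -83*-5^i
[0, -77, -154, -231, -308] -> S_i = 0 + -77*i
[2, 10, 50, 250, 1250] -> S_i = 2*5^i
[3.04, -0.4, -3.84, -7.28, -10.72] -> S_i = 3.04 + -3.44*i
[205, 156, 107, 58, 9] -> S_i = 205 + -49*i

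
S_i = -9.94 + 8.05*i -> [-9.94, -1.89, 6.16, 14.21, 22.26]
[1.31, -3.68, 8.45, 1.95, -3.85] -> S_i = Random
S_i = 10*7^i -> [10, 70, 490, 3430, 24010]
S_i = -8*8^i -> [-8, -64, -512, -4096, -32768]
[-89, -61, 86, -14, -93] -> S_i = Random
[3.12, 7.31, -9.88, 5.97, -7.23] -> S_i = Random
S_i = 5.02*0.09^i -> [5.02, 0.45, 0.04, 0.0, 0.0]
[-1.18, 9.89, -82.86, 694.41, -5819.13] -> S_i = -1.18*(-8.38)^i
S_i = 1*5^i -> [1, 5, 25, 125, 625]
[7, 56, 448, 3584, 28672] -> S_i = 7*8^i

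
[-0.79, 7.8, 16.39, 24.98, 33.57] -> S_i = -0.79 + 8.59*i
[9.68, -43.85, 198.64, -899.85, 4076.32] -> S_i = 9.68*(-4.53)^i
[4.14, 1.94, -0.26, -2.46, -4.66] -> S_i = 4.14 + -2.20*i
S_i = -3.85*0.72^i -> [-3.85, -2.77, -2.0, -1.44, -1.03]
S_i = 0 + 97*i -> [0, 97, 194, 291, 388]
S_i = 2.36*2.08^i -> [2.36, 4.91, 10.21, 21.24, 44.17]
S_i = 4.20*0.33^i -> [4.2, 1.39, 0.46, 0.15, 0.05]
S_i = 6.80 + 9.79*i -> [6.8, 16.59, 26.38, 36.17, 45.96]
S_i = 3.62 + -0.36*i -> [3.62, 3.26, 2.9, 2.54, 2.18]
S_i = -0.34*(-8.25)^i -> [-0.34, 2.8, -23.14, 190.92, -1575.05]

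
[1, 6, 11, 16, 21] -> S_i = 1 + 5*i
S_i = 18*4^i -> [18, 72, 288, 1152, 4608]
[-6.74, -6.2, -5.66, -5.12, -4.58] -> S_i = -6.74 + 0.54*i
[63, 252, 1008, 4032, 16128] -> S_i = 63*4^i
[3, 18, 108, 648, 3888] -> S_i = 3*6^i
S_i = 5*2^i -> [5, 10, 20, 40, 80]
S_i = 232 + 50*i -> [232, 282, 332, 382, 432]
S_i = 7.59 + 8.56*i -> [7.59, 16.15, 24.71, 33.27, 41.83]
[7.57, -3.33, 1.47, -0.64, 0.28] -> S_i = 7.57*(-0.44)^i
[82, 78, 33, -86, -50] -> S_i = Random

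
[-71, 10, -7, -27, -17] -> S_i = Random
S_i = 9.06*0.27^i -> [9.06, 2.45, 0.66, 0.18, 0.05]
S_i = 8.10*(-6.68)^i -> [8.1, -54.11, 361.44, -2414.43, 16128.38]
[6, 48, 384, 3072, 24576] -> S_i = 6*8^i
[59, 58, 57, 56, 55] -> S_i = 59 + -1*i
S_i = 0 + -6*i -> [0, -6, -12, -18, -24]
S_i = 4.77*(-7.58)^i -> [4.77, -36.16, 274.07, -2077.43, 15746.9]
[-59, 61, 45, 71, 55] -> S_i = Random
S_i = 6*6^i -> [6, 36, 216, 1296, 7776]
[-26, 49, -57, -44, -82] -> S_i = Random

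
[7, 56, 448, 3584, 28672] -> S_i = 7*8^i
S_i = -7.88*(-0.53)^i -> [-7.88, 4.18, -2.21, 1.17, -0.62]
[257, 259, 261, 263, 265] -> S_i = 257 + 2*i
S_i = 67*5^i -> [67, 335, 1675, 8375, 41875]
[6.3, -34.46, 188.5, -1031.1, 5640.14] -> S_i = 6.30*(-5.47)^i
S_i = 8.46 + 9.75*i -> [8.46, 18.21, 27.96, 37.71, 47.46]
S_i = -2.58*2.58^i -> [-2.58, -6.66, -17.17, -44.31, -114.31]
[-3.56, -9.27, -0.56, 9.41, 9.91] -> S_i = Random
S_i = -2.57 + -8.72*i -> [-2.57, -11.29, -20.01, -28.73, -37.45]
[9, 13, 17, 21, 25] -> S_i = 9 + 4*i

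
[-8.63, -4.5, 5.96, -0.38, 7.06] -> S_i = Random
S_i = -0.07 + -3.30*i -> [-0.07, -3.37, -6.67, -9.97, -13.27]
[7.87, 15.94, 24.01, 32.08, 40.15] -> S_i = 7.87 + 8.07*i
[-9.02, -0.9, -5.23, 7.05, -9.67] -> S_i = Random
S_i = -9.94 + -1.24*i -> [-9.94, -11.18, -12.42, -13.66, -14.9]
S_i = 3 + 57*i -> [3, 60, 117, 174, 231]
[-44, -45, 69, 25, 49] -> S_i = Random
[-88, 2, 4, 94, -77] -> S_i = Random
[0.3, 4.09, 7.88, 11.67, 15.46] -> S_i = 0.30 + 3.79*i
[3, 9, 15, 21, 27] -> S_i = 3 + 6*i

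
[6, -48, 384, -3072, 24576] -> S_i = 6*-8^i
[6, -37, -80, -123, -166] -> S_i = 6 + -43*i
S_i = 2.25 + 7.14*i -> [2.25, 9.39, 16.53, 23.67, 30.81]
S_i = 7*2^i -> [7, 14, 28, 56, 112]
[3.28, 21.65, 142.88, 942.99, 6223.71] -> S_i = 3.28*6.60^i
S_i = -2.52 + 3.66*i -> [-2.52, 1.14, 4.8, 8.46, 12.12]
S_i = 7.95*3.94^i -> [7.95, 31.32, 123.41, 486.25, 1915.81]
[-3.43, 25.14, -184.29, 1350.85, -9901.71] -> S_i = -3.43*(-7.33)^i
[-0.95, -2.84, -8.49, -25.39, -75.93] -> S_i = -0.95*2.99^i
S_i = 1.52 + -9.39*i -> [1.52, -7.87, -17.26, -26.65, -36.04]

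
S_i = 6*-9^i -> [6, -54, 486, -4374, 39366]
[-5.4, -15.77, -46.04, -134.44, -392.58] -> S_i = -5.40*2.92^i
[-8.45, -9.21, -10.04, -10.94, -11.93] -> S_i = -8.45*1.09^i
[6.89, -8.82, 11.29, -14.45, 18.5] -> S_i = 6.89*(-1.28)^i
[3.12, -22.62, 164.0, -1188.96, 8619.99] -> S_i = 3.12*(-7.25)^i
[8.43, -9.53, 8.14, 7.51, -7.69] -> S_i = Random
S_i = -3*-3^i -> [-3, 9, -27, 81, -243]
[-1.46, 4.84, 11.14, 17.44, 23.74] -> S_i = -1.46 + 6.30*i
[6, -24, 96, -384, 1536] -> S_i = 6*-4^i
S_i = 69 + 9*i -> [69, 78, 87, 96, 105]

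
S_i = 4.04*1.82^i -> [4.04, 7.35, 13.38, 24.36, 44.33]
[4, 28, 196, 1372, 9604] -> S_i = 4*7^i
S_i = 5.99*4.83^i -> [5.99, 28.93, 139.74, 674.94, 3259.98]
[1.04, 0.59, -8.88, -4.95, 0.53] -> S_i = Random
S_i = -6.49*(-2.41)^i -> [-6.49, 15.64, -37.69, 90.84, -218.93]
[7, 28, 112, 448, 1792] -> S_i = 7*4^i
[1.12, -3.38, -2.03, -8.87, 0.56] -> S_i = Random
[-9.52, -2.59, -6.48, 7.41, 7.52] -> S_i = Random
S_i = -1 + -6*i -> [-1, -7, -13, -19, -25]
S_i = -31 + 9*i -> [-31, -22, -13, -4, 5]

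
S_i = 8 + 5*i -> [8, 13, 18, 23, 28]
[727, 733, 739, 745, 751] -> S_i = 727 + 6*i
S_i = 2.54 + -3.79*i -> [2.54, -1.25, -5.04, -8.83, -12.62]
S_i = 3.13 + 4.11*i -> [3.13, 7.24, 11.35, 15.46, 19.57]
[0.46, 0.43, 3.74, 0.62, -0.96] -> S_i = Random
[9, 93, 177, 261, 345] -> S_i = 9 + 84*i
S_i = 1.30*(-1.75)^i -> [1.3, -2.28, 3.98, -6.97, 12.19]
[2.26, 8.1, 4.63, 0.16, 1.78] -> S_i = Random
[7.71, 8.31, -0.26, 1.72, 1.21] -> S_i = Random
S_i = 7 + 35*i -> [7, 42, 77, 112, 147]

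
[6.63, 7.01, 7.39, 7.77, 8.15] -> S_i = 6.63 + 0.38*i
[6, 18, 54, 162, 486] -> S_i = 6*3^i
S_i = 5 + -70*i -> [5, -65, -135, -205, -275]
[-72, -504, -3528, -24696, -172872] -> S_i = -72*7^i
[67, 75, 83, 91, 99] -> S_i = 67 + 8*i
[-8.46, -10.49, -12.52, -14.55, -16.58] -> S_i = -8.46 + -2.03*i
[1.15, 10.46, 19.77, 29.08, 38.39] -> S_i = 1.15 + 9.31*i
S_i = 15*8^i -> [15, 120, 960, 7680, 61440]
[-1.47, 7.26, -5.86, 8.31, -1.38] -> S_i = Random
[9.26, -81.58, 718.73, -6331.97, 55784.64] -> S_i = 9.26*(-8.81)^i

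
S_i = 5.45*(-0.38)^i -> [5.45, -2.07, 0.79, -0.3, 0.11]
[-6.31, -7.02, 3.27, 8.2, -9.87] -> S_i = Random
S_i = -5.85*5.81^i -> [-5.85, -33.99, -197.47, -1147.32, -6665.92]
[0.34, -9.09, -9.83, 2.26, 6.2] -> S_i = Random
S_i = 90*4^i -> [90, 360, 1440, 5760, 23040]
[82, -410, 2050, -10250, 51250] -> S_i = 82*-5^i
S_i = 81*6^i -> [81, 486, 2916, 17496, 104976]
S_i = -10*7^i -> [-10, -70, -490, -3430, -24010]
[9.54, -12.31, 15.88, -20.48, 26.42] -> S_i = 9.54*(-1.29)^i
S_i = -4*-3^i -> [-4, 12, -36, 108, -324]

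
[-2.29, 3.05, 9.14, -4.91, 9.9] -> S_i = Random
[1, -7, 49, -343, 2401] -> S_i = 1*-7^i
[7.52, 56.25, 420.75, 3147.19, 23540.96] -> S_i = 7.52*7.48^i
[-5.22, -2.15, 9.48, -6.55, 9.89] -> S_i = Random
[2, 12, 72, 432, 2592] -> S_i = 2*6^i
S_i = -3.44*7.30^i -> [-3.44, -25.11, -183.32, -1338.22, -9768.99]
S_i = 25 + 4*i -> [25, 29, 33, 37, 41]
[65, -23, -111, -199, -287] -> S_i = 65 + -88*i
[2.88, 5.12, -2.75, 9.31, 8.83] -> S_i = Random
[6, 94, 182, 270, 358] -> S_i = 6 + 88*i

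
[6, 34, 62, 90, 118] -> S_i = 6 + 28*i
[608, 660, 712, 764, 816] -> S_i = 608 + 52*i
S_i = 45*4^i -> [45, 180, 720, 2880, 11520]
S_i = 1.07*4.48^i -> [1.07, 4.79, 21.48, 96.21, 431.02]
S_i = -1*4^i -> [-1, -4, -16, -64, -256]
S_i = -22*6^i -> [-22, -132, -792, -4752, -28512]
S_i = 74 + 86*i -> [74, 160, 246, 332, 418]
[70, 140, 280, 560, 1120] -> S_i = 70*2^i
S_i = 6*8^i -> [6, 48, 384, 3072, 24576]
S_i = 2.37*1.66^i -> [2.37, 3.93, 6.53, 10.84, 18.0]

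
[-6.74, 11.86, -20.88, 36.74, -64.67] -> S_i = -6.74*(-1.76)^i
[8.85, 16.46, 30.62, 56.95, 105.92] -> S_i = 8.85*1.86^i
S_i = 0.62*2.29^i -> [0.62, 1.42, 3.25, 7.45, 17.05]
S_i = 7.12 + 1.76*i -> [7.12, 8.88, 10.64, 12.4, 14.16]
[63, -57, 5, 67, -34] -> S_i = Random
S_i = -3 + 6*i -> [-3, 3, 9, 15, 21]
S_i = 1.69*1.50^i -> [1.69, 2.54, 3.8, 5.7, 8.56]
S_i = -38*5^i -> [-38, -190, -950, -4750, -23750]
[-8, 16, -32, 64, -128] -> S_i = -8*-2^i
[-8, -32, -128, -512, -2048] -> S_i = -8*4^i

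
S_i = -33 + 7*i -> [-33, -26, -19, -12, -5]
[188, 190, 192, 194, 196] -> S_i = 188 + 2*i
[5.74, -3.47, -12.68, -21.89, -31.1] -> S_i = 5.74 + -9.21*i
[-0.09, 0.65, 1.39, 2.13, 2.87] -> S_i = -0.09 + 0.74*i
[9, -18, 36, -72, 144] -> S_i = 9*-2^i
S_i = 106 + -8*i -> [106, 98, 90, 82, 74]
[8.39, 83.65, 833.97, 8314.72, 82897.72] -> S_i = 8.39*9.97^i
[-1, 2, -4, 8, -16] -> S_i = -1*-2^i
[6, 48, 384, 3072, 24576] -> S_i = 6*8^i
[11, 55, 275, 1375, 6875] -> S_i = 11*5^i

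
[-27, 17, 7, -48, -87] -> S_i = Random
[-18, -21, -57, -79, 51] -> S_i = Random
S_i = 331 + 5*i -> [331, 336, 341, 346, 351]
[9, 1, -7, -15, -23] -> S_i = 9 + -8*i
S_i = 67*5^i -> [67, 335, 1675, 8375, 41875]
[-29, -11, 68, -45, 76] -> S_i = Random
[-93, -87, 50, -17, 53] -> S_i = Random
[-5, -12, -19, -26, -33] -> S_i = -5 + -7*i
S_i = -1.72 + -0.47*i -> [-1.72, -2.19, -2.66, -3.13, -3.6]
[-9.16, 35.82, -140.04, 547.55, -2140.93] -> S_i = -9.16*(-3.91)^i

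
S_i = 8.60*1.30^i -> [8.6, 11.18, 14.53, 18.89, 24.56]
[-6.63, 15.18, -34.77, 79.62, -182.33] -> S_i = -6.63*(-2.29)^i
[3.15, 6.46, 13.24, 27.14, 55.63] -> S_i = 3.15*2.05^i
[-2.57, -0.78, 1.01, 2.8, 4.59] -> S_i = -2.57 + 1.79*i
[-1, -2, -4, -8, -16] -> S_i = -1*2^i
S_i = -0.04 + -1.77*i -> [-0.04, -1.81, -3.58, -5.35, -7.12]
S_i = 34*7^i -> [34, 238, 1666, 11662, 81634]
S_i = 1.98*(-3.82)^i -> [1.98, -7.56, 28.89, -110.37, 421.62]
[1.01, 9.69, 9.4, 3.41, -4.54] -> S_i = Random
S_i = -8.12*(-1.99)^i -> [-8.12, 16.16, -32.16, 63.99, -127.34]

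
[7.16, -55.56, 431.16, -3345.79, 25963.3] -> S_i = 7.16*(-7.76)^i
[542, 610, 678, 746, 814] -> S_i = 542 + 68*i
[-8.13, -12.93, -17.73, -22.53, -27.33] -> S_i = -8.13 + -4.80*i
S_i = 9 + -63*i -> [9, -54, -117, -180, -243]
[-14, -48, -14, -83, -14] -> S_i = Random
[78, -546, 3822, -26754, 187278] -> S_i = 78*-7^i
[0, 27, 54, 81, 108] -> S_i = 0 + 27*i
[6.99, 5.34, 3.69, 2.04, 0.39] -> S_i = 6.99 + -1.65*i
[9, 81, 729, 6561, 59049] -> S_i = 9*9^i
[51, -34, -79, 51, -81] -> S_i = Random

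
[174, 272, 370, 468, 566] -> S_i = 174 + 98*i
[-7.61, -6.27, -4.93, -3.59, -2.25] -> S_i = -7.61 + 1.34*i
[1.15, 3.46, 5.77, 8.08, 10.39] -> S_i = 1.15 + 2.31*i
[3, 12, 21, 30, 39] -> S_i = 3 + 9*i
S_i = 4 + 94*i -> [4, 98, 192, 286, 380]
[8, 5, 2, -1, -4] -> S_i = 8 + -3*i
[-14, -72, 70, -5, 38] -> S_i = Random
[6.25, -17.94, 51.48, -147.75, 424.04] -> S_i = 6.25*(-2.87)^i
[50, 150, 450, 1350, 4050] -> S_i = 50*3^i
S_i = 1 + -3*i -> [1, -2, -5, -8, -11]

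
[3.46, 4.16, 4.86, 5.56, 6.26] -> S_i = 3.46 + 0.70*i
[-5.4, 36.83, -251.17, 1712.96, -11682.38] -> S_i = -5.40*(-6.82)^i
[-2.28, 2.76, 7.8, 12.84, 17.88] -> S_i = -2.28 + 5.04*i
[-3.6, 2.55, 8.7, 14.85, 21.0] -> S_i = -3.60 + 6.15*i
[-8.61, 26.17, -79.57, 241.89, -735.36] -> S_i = -8.61*(-3.04)^i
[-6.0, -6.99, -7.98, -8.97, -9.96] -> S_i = -6.00 + -0.99*i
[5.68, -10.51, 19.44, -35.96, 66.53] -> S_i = 5.68*(-1.85)^i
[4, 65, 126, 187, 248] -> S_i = 4 + 61*i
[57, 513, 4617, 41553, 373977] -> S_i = 57*9^i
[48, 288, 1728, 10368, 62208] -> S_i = 48*6^i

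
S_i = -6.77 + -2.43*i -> [-6.77, -9.2, -11.63, -14.06, -16.49]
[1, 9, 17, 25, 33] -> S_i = 1 + 8*i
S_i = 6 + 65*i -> [6, 71, 136, 201, 266]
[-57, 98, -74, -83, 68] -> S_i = Random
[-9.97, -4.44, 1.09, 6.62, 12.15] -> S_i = -9.97 + 5.53*i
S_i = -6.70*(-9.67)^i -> [-6.7, 64.79, -626.51, 6058.35, -58584.23]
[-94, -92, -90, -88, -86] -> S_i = -94 + 2*i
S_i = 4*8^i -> [4, 32, 256, 2048, 16384]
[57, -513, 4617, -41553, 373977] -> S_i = 57*-9^i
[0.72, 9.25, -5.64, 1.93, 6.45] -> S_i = Random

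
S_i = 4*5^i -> [4, 20, 100, 500, 2500]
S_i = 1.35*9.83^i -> [1.35, 13.27, 130.45, 1282.31, 12605.14]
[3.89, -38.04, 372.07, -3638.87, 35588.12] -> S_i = 3.89*(-9.78)^i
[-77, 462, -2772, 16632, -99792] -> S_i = -77*-6^i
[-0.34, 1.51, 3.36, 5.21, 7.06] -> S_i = -0.34 + 1.85*i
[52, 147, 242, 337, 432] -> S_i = 52 + 95*i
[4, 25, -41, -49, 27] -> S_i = Random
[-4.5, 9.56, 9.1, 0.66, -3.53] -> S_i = Random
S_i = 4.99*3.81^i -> [4.99, 19.01, 72.44, 275.98, 1051.48]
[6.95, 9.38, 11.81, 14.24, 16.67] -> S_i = 6.95 + 2.43*i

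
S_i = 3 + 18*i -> [3, 21, 39, 57, 75]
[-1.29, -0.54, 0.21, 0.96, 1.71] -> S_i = -1.29 + 0.75*i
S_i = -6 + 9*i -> [-6, 3, 12, 21, 30]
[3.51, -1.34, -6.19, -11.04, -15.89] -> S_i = 3.51 + -4.85*i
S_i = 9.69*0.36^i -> [9.69, 3.49, 1.26, 0.45, 0.16]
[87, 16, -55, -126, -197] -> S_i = 87 + -71*i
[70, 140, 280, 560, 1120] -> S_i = 70*2^i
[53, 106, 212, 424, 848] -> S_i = 53*2^i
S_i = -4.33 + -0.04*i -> [-4.33, -4.37, -4.41, -4.45, -4.49]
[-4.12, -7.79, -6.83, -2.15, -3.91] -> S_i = Random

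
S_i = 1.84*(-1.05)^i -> [1.84, -1.93, 2.03, -2.13, 2.24]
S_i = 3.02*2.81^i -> [3.02, 8.49, 23.85, 67.01, 188.29]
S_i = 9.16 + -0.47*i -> [9.16, 8.69, 8.22, 7.75, 7.28]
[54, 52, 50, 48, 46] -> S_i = 54 + -2*i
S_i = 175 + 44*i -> [175, 219, 263, 307, 351]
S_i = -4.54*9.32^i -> [-4.54, -42.31, -394.36, -3675.39, -34254.65]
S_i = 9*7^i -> [9, 63, 441, 3087, 21609]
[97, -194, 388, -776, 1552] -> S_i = 97*-2^i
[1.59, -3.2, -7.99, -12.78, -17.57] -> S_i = 1.59 + -4.79*i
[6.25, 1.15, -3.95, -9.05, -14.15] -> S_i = 6.25 + -5.10*i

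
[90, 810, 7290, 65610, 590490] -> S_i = 90*9^i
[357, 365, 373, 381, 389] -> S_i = 357 + 8*i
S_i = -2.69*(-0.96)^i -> [-2.69, 2.58, -2.48, 2.38, -2.28]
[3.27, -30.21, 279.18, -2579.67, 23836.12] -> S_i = 3.27*(-9.24)^i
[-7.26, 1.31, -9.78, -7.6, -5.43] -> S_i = Random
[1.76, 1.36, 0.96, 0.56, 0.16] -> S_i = 1.76 + -0.40*i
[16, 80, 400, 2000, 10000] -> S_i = 16*5^i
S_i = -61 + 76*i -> [-61, 15, 91, 167, 243]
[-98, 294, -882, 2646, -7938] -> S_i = -98*-3^i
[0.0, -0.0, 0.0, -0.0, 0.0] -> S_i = 0.00*(-1.60)^i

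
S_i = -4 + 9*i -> [-4, 5, 14, 23, 32]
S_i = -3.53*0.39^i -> [-3.53, -1.38, -0.54, -0.21, -0.08]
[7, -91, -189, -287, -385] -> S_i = 7 + -98*i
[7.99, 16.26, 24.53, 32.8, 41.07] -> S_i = 7.99 + 8.27*i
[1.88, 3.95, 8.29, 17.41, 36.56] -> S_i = 1.88*2.10^i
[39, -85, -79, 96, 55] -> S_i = Random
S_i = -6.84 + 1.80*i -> [-6.84, -5.04, -3.24, -1.44, 0.36]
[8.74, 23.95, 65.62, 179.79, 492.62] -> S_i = 8.74*2.74^i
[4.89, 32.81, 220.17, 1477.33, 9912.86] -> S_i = 4.89*6.71^i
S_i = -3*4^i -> [-3, -12, -48, -192, -768]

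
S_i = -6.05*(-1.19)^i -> [-6.05, 7.2, -8.57, 10.2, -12.13]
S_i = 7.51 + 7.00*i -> [7.51, 14.51, 21.51, 28.51, 35.51]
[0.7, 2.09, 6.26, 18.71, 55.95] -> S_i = 0.70*2.99^i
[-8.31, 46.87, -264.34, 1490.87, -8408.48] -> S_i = -8.31*(-5.64)^i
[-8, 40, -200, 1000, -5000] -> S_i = -8*-5^i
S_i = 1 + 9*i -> [1, 10, 19, 28, 37]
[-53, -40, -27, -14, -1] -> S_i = -53 + 13*i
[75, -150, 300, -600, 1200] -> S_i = 75*-2^i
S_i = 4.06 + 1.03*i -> [4.06, 5.09, 6.12, 7.15, 8.18]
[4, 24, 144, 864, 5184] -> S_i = 4*6^i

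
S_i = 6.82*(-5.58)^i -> [6.82, -38.06, 212.35, -1184.91, 6611.82]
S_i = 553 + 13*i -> [553, 566, 579, 592, 605]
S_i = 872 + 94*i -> [872, 966, 1060, 1154, 1248]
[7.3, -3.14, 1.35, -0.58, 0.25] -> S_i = 7.30*(-0.43)^i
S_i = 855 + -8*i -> [855, 847, 839, 831, 823]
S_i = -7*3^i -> [-7, -21, -63, -189, -567]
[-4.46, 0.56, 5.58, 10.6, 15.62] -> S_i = -4.46 + 5.02*i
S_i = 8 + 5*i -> [8, 13, 18, 23, 28]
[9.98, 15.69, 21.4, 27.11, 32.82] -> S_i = 9.98 + 5.71*i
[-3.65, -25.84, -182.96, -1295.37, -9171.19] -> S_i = -3.65*7.08^i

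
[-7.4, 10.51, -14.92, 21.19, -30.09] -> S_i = -7.40*(-1.42)^i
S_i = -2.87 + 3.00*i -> [-2.87, 0.13, 3.13, 6.13, 9.13]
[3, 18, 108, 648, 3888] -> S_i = 3*6^i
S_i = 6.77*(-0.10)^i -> [6.77, -0.68, 0.07, -0.01, 0.0]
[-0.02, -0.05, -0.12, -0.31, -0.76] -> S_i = -0.02*2.48^i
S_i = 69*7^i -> [69, 483, 3381, 23667, 165669]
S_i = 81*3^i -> [81, 243, 729, 2187, 6561]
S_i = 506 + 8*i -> [506, 514, 522, 530, 538]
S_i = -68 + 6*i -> [-68, -62, -56, -50, -44]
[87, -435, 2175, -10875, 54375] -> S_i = 87*-5^i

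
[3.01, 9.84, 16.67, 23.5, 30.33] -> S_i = 3.01 + 6.83*i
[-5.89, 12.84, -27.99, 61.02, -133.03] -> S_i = -5.89*(-2.18)^i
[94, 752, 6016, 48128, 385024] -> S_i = 94*8^i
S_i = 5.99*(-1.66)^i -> [5.99, -9.94, 16.51, -27.4, 45.48]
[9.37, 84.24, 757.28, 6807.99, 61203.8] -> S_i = 9.37*8.99^i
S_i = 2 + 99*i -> [2, 101, 200, 299, 398]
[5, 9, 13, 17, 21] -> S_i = 5 + 4*i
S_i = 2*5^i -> [2, 10, 50, 250, 1250]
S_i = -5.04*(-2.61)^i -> [-5.04, 13.15, -34.33, 89.61, -233.88]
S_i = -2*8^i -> [-2, -16, -128, -1024, -8192]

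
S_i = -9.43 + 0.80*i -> [-9.43, -8.63, -7.83, -7.03, -6.23]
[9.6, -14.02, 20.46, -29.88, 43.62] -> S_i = 9.60*(-1.46)^i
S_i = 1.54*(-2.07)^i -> [1.54, -3.19, 6.6, -13.66, 28.27]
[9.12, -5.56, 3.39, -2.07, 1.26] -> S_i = 9.12*(-0.61)^i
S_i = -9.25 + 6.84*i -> [-9.25, -2.41, 4.43, 11.27, 18.11]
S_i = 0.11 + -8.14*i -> [0.11, -8.03, -16.17, -24.31, -32.45]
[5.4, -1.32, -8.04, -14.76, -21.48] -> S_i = 5.40 + -6.72*i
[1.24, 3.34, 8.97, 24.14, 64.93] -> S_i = 1.24*2.69^i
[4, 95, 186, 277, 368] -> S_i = 4 + 91*i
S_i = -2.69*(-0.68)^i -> [-2.69, 1.83, -1.24, 0.85, -0.58]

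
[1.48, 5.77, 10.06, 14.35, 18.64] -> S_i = 1.48 + 4.29*i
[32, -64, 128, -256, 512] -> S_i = 32*-2^i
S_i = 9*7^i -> [9, 63, 441, 3087, 21609]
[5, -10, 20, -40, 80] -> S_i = 5*-2^i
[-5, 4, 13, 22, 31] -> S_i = -5 + 9*i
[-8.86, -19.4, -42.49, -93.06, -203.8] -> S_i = -8.86*2.19^i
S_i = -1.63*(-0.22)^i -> [-1.63, 0.36, -0.08, 0.02, -0.0]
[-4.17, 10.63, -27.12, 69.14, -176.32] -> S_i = -4.17*(-2.55)^i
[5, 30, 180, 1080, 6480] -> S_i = 5*6^i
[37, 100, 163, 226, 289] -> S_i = 37 + 63*i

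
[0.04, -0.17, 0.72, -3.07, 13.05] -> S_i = 0.04*(-4.25)^i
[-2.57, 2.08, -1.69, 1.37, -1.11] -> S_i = -2.57*(-0.81)^i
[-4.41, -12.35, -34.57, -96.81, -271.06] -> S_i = -4.41*2.80^i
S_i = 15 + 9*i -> [15, 24, 33, 42, 51]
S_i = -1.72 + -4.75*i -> [-1.72, -6.47, -11.22, -15.97, -20.72]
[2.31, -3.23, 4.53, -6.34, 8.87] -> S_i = 2.31*(-1.40)^i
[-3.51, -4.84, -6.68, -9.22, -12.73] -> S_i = -3.51*1.38^i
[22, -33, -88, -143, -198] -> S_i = 22 + -55*i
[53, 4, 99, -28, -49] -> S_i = Random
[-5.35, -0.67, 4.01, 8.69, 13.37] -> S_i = -5.35 + 4.68*i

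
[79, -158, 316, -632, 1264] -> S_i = 79*-2^i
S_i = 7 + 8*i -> [7, 15, 23, 31, 39]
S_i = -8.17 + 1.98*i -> [-8.17, -6.19, -4.21, -2.23, -0.25]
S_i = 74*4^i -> [74, 296, 1184, 4736, 18944]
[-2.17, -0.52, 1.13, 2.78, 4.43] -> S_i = -2.17 + 1.65*i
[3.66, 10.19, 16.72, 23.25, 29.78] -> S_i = 3.66 + 6.53*i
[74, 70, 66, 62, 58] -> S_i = 74 + -4*i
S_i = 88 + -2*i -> [88, 86, 84, 82, 80]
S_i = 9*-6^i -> [9, -54, 324, -1944, 11664]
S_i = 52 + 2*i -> [52, 54, 56, 58, 60]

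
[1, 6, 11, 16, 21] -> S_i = 1 + 5*i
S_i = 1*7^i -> [1, 7, 49, 343, 2401]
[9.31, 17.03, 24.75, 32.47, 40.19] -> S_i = 9.31 + 7.72*i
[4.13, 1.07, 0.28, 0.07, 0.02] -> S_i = 4.13*0.26^i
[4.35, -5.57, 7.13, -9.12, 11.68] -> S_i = 4.35*(-1.28)^i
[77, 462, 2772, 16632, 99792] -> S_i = 77*6^i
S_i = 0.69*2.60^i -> [0.69, 1.79, 4.66, 12.13, 31.53]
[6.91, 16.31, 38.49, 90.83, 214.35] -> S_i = 6.91*2.36^i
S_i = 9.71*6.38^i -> [9.71, 61.95, 395.24, 2521.63, 16088.0]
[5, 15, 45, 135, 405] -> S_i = 5*3^i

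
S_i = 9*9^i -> [9, 81, 729, 6561, 59049]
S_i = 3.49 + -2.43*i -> [3.49, 1.06, -1.37, -3.8, -6.23]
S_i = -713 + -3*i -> [-713, -716, -719, -722, -725]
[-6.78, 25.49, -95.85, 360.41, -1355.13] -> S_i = -6.78*(-3.76)^i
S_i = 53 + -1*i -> [53, 52, 51, 50, 49]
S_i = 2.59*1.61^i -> [2.59, 4.17, 6.71, 10.81, 17.4]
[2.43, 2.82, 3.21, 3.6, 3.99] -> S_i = 2.43 + 0.39*i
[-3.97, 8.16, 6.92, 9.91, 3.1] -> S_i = Random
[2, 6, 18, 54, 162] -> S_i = 2*3^i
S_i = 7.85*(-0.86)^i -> [7.85, -6.75, 5.81, -4.99, 4.29]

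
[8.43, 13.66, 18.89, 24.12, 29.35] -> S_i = 8.43 + 5.23*i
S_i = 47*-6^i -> [47, -282, 1692, -10152, 60912]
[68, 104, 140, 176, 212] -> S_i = 68 + 36*i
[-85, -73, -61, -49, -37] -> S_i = -85 + 12*i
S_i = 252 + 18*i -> [252, 270, 288, 306, 324]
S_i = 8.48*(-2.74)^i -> [8.48, -23.24, 63.66, -174.44, 477.97]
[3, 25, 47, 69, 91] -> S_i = 3 + 22*i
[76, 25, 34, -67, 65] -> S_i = Random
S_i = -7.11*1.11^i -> [-7.11, -7.89, -8.76, -9.72, -10.79]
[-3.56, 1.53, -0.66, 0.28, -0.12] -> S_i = -3.56*(-0.43)^i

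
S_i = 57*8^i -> [57, 456, 3648, 29184, 233472]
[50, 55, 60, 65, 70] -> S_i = 50 + 5*i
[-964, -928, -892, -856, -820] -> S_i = -964 + 36*i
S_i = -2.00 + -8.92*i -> [-2.0, -10.92, -19.84, -28.76, -37.68]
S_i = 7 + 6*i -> [7, 13, 19, 25, 31]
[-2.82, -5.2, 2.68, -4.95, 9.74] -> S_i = Random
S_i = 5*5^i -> [5, 25, 125, 625, 3125]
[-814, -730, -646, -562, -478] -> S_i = -814 + 84*i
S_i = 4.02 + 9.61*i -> [4.02, 13.63, 23.24, 32.85, 42.46]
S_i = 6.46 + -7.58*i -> [6.46, -1.12, -8.7, -16.28, -23.86]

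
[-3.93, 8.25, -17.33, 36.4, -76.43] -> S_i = -3.93*(-2.10)^i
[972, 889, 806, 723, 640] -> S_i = 972 + -83*i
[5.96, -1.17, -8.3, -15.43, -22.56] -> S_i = 5.96 + -7.13*i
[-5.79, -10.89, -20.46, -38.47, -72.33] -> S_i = -5.79*1.88^i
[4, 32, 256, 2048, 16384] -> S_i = 4*8^i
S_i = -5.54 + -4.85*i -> [-5.54, -10.39, -15.24, -20.09, -24.94]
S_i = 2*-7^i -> [2, -14, 98, -686, 4802]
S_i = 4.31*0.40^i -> [4.31, 1.72, 0.69, 0.28, 0.11]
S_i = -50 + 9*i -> [-50, -41, -32, -23, -14]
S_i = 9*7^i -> [9, 63, 441, 3087, 21609]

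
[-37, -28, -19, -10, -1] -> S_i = -37 + 9*i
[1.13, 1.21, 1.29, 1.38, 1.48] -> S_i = 1.13*1.07^i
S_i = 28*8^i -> [28, 224, 1792, 14336, 114688]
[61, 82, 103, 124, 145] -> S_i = 61 + 21*i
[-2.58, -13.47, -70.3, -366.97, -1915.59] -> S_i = -2.58*5.22^i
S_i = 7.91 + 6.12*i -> [7.91, 14.03, 20.15, 26.27, 32.39]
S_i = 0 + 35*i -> [0, 35, 70, 105, 140]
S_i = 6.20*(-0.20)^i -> [6.2, -1.24, 0.25, -0.05, 0.01]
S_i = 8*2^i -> [8, 16, 32, 64, 128]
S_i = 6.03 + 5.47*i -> [6.03, 11.5, 16.97, 22.44, 27.91]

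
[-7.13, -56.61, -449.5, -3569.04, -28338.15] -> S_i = -7.13*7.94^i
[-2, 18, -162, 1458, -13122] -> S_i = -2*-9^i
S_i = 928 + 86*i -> [928, 1014, 1100, 1186, 1272]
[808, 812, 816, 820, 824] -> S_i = 808 + 4*i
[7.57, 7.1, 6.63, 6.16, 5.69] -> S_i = 7.57 + -0.47*i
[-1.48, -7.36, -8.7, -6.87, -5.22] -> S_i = Random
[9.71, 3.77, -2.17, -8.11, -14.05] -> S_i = 9.71 + -5.94*i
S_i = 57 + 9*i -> [57, 66, 75, 84, 93]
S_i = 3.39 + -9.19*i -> [3.39, -5.8, -14.99, -24.18, -33.37]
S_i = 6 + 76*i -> [6, 82, 158, 234, 310]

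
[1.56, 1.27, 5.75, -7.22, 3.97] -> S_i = Random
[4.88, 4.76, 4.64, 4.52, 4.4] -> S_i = 4.88 + -0.12*i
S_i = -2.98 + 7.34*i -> [-2.98, 4.36, 11.7, 19.04, 26.38]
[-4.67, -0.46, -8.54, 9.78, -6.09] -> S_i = Random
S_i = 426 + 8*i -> [426, 434, 442, 450, 458]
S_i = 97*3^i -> [97, 291, 873, 2619, 7857]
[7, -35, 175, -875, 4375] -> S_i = 7*-5^i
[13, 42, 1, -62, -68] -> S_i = Random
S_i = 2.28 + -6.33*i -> [2.28, -4.05, -10.38, -16.71, -23.04]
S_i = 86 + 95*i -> [86, 181, 276, 371, 466]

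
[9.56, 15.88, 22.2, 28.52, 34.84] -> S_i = 9.56 + 6.32*i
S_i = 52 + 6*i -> [52, 58, 64, 70, 76]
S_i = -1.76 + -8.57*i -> [-1.76, -10.33, -18.9, -27.47, -36.04]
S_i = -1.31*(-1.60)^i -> [-1.31, 2.1, -3.35, 5.37, -8.59]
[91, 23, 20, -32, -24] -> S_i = Random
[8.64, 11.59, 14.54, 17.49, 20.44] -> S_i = 8.64 + 2.95*i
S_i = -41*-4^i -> [-41, 164, -656, 2624, -10496]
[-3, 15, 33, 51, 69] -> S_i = -3 + 18*i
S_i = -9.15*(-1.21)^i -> [-9.15, 11.07, -13.4, 16.21, -19.61]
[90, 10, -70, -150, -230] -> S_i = 90 + -80*i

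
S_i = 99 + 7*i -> [99, 106, 113, 120, 127]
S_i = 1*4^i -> [1, 4, 16, 64, 256]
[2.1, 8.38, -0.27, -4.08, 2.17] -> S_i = Random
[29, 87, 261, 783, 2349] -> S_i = 29*3^i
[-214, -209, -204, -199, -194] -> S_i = -214 + 5*i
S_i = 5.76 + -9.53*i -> [5.76, -3.77, -13.3, -22.83, -32.36]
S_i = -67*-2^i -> [-67, 134, -268, 536, -1072]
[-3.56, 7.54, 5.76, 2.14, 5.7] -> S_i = Random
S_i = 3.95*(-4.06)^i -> [3.95, -16.04, 65.11, -264.35, 1073.25]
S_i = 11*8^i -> [11, 88, 704, 5632, 45056]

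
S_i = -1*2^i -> [-1, -2, -4, -8, -16]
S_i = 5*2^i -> [5, 10, 20, 40, 80]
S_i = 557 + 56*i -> [557, 613, 669, 725, 781]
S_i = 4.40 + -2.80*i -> [4.4, 1.6, -1.2, -4.0, -6.8]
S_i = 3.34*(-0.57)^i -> [3.34, -1.9, 1.09, -0.62, 0.35]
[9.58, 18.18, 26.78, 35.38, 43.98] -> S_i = 9.58 + 8.60*i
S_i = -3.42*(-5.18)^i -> [-3.42, 17.72, -91.77, 475.35, -2462.32]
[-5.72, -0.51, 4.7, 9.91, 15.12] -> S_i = -5.72 + 5.21*i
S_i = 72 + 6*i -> [72, 78, 84, 90, 96]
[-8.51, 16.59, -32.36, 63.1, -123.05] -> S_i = -8.51*(-1.95)^i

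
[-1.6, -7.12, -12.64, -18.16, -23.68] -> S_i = -1.60 + -5.52*i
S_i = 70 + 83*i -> [70, 153, 236, 319, 402]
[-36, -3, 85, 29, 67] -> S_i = Random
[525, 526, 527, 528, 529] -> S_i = 525 + 1*i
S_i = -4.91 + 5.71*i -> [-4.91, 0.8, 6.51, 12.22, 17.93]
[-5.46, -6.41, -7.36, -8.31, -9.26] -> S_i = -5.46 + -0.95*i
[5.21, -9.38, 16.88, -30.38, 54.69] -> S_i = 5.21*(-1.80)^i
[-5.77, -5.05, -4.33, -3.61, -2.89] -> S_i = -5.77 + 0.72*i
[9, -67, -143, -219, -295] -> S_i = 9 + -76*i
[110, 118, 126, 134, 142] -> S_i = 110 + 8*i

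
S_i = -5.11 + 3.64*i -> [-5.11, -1.47, 2.17, 5.81, 9.45]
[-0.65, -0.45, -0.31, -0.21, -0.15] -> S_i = -0.65*0.69^i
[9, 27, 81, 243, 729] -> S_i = 9*3^i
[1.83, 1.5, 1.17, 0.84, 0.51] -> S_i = 1.83 + -0.33*i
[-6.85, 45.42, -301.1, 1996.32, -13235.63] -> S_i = -6.85*(-6.63)^i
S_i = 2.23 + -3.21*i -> [2.23, -0.98, -4.19, -7.4, -10.61]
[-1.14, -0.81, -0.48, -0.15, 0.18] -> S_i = -1.14 + 0.33*i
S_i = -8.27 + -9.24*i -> [-8.27, -17.51, -26.75, -35.99, -45.23]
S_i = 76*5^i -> [76, 380, 1900, 9500, 47500]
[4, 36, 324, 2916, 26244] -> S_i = 4*9^i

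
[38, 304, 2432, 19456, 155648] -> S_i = 38*8^i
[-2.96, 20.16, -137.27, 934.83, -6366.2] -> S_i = -2.96*(-6.81)^i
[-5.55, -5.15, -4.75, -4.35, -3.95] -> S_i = -5.55 + 0.40*i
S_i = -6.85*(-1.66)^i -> [-6.85, 11.37, -18.88, 31.33, -52.01]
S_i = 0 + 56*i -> [0, 56, 112, 168, 224]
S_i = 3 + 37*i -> [3, 40, 77, 114, 151]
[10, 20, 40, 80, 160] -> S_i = 10*2^i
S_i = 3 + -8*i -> [3, -5, -13, -21, -29]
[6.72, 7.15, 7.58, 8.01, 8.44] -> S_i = 6.72 + 0.43*i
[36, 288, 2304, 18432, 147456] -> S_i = 36*8^i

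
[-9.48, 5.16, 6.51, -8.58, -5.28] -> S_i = Random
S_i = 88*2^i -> [88, 176, 352, 704, 1408]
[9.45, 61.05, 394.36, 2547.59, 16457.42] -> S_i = 9.45*6.46^i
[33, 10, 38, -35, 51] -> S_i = Random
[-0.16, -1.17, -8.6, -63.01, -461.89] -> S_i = -0.16*7.33^i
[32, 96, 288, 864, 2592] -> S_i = 32*3^i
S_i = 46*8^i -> [46, 368, 2944, 23552, 188416]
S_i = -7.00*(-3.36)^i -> [-7.0, 23.52, -79.03, 265.53, -892.19]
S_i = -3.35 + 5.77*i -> [-3.35, 2.42, 8.19, 13.96, 19.73]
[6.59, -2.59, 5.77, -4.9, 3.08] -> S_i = Random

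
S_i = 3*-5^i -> [3, -15, 75, -375, 1875]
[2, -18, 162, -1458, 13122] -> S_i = 2*-9^i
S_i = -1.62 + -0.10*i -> [-1.62, -1.72, -1.82, -1.92, -2.02]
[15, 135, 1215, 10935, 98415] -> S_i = 15*9^i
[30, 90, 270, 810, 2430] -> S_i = 30*3^i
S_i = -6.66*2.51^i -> [-6.66, -16.72, -41.96, -105.32, -264.34]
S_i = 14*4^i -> [14, 56, 224, 896, 3584]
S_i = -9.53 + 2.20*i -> [-9.53, -7.33, -5.13, -2.93, -0.73]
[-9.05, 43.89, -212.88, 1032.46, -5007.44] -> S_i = -9.05*(-4.85)^i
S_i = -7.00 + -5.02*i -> [-7.0, -12.02, -17.04, -22.06, -27.08]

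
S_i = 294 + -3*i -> [294, 291, 288, 285, 282]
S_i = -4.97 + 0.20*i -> [-4.97, -4.77, -4.57, -4.37, -4.17]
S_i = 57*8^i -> [57, 456, 3648, 29184, 233472]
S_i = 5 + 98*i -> [5, 103, 201, 299, 397]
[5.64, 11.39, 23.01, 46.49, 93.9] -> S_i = 5.64*2.02^i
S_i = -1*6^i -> [-1, -6, -36, -216, -1296]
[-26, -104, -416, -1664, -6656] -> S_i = -26*4^i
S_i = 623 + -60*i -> [623, 563, 503, 443, 383]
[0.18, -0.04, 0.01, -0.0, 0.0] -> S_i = 0.18*(-0.25)^i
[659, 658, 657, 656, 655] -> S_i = 659 + -1*i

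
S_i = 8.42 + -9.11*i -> [8.42, -0.69, -9.8, -18.91, -28.02]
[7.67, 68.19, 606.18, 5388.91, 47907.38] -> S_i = 7.67*8.89^i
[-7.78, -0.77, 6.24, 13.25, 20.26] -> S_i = -7.78 + 7.01*i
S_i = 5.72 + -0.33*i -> [5.72, 5.39, 5.06, 4.73, 4.4]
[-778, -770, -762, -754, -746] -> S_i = -778 + 8*i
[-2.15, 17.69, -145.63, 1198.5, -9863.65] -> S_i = -2.15*(-8.23)^i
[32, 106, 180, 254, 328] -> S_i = 32 + 74*i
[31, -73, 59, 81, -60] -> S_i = Random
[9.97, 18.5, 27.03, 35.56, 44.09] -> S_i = 9.97 + 8.53*i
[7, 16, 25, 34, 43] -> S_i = 7 + 9*i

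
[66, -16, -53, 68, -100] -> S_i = Random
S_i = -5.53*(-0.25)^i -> [-5.53, 1.38, -0.35, 0.09, -0.02]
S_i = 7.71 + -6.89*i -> [7.71, 0.82, -6.07, -12.96, -19.85]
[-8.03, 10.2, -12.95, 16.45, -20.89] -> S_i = -8.03*(-1.27)^i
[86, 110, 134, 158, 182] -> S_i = 86 + 24*i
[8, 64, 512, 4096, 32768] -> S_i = 8*8^i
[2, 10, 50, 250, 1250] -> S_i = 2*5^i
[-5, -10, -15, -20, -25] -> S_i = -5 + -5*i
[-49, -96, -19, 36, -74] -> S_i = Random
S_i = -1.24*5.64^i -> [-1.24, -6.99, -39.44, -222.46, -1254.69]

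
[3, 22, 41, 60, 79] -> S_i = 3 + 19*i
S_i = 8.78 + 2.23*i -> [8.78, 11.01, 13.24, 15.47, 17.7]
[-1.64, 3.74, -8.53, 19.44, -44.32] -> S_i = -1.64*(-2.28)^i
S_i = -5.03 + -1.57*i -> [-5.03, -6.6, -8.17, -9.74, -11.31]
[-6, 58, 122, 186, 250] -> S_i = -6 + 64*i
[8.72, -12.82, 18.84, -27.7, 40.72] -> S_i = 8.72*(-1.47)^i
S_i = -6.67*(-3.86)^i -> [-6.67, 25.75, -99.38, 383.61, -1480.73]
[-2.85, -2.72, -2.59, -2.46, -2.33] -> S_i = -2.85 + 0.13*i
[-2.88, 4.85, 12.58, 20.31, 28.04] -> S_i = -2.88 + 7.73*i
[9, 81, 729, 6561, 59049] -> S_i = 9*9^i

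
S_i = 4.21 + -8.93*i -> [4.21, -4.72, -13.65, -22.58, -31.51]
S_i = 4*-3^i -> [4, -12, 36, -108, 324]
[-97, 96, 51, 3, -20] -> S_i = Random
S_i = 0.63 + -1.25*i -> [0.63, -0.62, -1.87, -3.12, -4.37]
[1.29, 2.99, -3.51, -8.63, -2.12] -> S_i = Random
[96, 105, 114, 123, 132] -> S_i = 96 + 9*i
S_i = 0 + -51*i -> [0, -51, -102, -153, -204]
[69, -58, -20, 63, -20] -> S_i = Random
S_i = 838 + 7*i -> [838, 845, 852, 859, 866]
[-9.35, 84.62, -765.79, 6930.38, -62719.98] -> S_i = -9.35*(-9.05)^i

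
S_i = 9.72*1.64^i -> [9.72, 15.94, 26.14, 42.87, 70.31]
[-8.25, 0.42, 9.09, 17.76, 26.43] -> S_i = -8.25 + 8.67*i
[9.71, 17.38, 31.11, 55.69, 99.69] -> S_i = 9.71*1.79^i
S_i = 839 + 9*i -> [839, 848, 857, 866, 875]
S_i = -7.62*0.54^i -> [-7.62, -4.11, -2.22, -1.2, -0.65]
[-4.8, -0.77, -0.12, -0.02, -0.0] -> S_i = -4.80*0.16^i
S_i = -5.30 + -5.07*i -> [-5.3, -10.37, -15.44, -20.51, -25.58]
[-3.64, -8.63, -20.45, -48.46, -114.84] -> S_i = -3.64*2.37^i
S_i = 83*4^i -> [83, 332, 1328, 5312, 21248]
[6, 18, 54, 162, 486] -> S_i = 6*3^i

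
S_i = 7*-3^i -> [7, -21, 63, -189, 567]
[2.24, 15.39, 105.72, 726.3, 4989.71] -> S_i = 2.24*6.87^i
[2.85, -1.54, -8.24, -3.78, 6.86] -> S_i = Random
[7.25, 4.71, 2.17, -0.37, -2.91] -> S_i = 7.25 + -2.54*i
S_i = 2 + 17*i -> [2, 19, 36, 53, 70]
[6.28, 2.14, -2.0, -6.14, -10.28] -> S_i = 6.28 + -4.14*i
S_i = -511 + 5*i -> [-511, -506, -501, -496, -491]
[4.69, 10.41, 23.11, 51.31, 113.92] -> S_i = 4.69*2.22^i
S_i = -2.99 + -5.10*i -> [-2.99, -8.09, -13.19, -18.29, -23.39]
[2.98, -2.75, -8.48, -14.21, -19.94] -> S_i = 2.98 + -5.73*i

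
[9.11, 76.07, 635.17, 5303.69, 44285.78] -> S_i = 9.11*8.35^i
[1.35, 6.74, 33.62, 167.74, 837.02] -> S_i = 1.35*4.99^i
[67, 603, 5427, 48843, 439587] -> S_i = 67*9^i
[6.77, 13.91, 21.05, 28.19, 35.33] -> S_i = 6.77 + 7.14*i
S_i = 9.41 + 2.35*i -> [9.41, 11.76, 14.11, 16.46, 18.81]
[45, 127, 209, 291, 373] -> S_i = 45 + 82*i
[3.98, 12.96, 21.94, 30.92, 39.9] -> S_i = 3.98 + 8.98*i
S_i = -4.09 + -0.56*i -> [-4.09, -4.65, -5.21, -5.77, -6.33]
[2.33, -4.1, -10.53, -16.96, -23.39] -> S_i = 2.33 + -6.43*i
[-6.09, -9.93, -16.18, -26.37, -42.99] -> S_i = -6.09*1.63^i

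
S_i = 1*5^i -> [1, 5, 25, 125, 625]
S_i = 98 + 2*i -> [98, 100, 102, 104, 106]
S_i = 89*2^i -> [89, 178, 356, 712, 1424]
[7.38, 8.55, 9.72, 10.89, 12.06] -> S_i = 7.38 + 1.17*i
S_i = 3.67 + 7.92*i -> [3.67, 11.59, 19.51, 27.43, 35.35]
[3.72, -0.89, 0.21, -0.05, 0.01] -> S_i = 3.72*(-0.24)^i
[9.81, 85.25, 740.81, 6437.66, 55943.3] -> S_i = 9.81*8.69^i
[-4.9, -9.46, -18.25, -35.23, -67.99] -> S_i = -4.90*1.93^i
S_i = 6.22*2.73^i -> [6.22, 16.98, 46.36, 126.55, 345.49]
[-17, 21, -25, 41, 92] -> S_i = Random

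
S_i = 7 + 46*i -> [7, 53, 99, 145, 191]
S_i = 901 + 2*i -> [901, 903, 905, 907, 909]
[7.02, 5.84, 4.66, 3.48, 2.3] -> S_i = 7.02 + -1.18*i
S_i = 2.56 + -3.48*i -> [2.56, -0.92, -4.4, -7.88, -11.36]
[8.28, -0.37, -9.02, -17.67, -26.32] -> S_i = 8.28 + -8.65*i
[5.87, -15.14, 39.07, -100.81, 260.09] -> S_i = 5.87*(-2.58)^i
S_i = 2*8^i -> [2, 16, 128, 1024, 8192]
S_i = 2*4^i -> [2, 8, 32, 128, 512]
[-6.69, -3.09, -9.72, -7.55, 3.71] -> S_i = Random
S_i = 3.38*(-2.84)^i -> [3.38, -9.6, 27.26, -77.42, 219.88]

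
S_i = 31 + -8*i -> [31, 23, 15, 7, -1]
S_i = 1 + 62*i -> [1, 63, 125, 187, 249]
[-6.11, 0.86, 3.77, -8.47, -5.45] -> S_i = Random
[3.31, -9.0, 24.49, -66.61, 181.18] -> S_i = 3.31*(-2.72)^i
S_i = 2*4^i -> [2, 8, 32, 128, 512]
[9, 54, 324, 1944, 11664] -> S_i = 9*6^i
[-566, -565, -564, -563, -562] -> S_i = -566 + 1*i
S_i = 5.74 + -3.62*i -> [5.74, 2.12, -1.5, -5.12, -8.74]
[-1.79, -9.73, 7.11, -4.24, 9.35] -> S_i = Random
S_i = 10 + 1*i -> [10, 11, 12, 13, 14]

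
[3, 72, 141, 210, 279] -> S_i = 3 + 69*i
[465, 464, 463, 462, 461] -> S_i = 465 + -1*i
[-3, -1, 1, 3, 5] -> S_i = -3 + 2*i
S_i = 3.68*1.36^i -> [3.68, 5.0, 6.81, 9.26, 12.59]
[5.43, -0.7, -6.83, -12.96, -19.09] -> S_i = 5.43 + -6.13*i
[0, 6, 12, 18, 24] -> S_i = 0 + 6*i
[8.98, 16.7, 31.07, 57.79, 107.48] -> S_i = 8.98*1.86^i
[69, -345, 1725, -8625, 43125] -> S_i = 69*-5^i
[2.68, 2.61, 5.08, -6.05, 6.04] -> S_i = Random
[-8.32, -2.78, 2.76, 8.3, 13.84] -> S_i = -8.32 + 5.54*i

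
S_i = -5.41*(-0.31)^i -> [-5.41, 1.68, -0.52, 0.16, -0.05]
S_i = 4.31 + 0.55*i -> [4.31, 4.86, 5.41, 5.96, 6.51]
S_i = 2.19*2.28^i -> [2.19, 4.99, 11.38, 25.96, 59.18]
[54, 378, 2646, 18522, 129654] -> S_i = 54*7^i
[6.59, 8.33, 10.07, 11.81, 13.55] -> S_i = 6.59 + 1.74*i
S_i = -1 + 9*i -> [-1, 8, 17, 26, 35]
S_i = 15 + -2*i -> [15, 13, 11, 9, 7]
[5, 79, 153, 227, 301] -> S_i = 5 + 74*i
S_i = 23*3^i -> [23, 69, 207, 621, 1863]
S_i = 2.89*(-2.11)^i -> [2.89, -6.1, 12.87, -27.15, 57.28]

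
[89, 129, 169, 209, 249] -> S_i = 89 + 40*i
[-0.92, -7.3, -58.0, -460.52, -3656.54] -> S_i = -0.92*7.94^i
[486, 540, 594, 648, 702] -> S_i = 486 + 54*i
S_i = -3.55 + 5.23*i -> [-3.55, 1.68, 6.91, 12.14, 17.37]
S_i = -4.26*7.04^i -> [-4.26, -29.99, -211.13, -1486.37, -10464.06]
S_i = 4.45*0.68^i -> [4.45, 3.03, 2.06, 1.4, 0.95]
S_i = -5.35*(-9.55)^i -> [-5.35, 51.09, -487.93, 4659.76, -44500.74]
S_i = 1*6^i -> [1, 6, 36, 216, 1296]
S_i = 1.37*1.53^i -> [1.37, 2.1, 3.21, 4.91, 7.51]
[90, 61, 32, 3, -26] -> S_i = 90 + -29*i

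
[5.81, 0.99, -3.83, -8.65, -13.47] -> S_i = 5.81 + -4.82*i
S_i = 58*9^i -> [58, 522, 4698, 42282, 380538]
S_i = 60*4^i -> [60, 240, 960, 3840, 15360]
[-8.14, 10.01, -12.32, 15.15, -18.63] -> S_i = -8.14*(-1.23)^i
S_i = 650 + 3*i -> [650, 653, 656, 659, 662]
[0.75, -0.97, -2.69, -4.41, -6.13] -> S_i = 0.75 + -1.72*i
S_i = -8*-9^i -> [-8, 72, -648, 5832, -52488]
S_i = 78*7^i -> [78, 546, 3822, 26754, 187278]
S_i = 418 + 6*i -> [418, 424, 430, 436, 442]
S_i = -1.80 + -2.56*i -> [-1.8, -4.36, -6.92, -9.48, -12.04]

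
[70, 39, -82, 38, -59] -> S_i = Random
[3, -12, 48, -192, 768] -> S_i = 3*-4^i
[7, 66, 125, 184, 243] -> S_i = 7 + 59*i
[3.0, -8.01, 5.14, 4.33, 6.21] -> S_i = Random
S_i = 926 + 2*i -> [926, 928, 930, 932, 934]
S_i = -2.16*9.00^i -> [-2.16, -19.44, -174.96, -1574.64, -14171.76]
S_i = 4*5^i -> [4, 20, 100, 500, 2500]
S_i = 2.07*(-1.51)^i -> [2.07, -3.13, 4.72, -7.13, 10.76]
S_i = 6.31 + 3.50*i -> [6.31, 9.81, 13.31, 16.81, 20.31]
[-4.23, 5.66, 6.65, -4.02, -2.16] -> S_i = Random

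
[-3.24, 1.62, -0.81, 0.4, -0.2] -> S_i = -3.24*(-0.50)^i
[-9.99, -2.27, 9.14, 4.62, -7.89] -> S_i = Random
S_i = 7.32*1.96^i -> [7.32, 14.35, 28.12, 55.12, 108.03]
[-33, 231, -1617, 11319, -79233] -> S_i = -33*-7^i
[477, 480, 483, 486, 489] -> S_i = 477 + 3*i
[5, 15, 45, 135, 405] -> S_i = 5*3^i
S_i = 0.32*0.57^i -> [0.32, 0.18, 0.1, 0.06, 0.03]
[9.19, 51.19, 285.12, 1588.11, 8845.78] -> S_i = 9.19*5.57^i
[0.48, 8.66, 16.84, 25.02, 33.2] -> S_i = 0.48 + 8.18*i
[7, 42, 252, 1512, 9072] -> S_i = 7*6^i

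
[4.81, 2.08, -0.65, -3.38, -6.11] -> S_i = 4.81 + -2.73*i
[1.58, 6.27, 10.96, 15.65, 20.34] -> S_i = 1.58 + 4.69*i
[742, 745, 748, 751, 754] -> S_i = 742 + 3*i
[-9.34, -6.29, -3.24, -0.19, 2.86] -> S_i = -9.34 + 3.05*i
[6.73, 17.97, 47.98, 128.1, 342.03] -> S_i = 6.73*2.67^i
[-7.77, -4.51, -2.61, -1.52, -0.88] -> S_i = -7.77*0.58^i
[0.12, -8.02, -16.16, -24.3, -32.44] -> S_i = 0.12 + -8.14*i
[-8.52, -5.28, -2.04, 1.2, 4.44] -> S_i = -8.52 + 3.24*i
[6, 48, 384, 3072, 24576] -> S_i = 6*8^i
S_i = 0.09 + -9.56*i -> [0.09, -9.47, -19.03, -28.59, -38.15]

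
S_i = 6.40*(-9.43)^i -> [6.4, -60.35, 569.12, -5366.8, 50608.88]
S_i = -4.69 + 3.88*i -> [-4.69, -0.81, 3.07, 6.95, 10.83]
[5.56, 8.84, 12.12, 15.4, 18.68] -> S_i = 5.56 + 3.28*i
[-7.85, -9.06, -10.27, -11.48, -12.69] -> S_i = -7.85 + -1.21*i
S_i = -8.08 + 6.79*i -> [-8.08, -1.29, 5.5, 12.29, 19.08]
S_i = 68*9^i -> [68, 612, 5508, 49572, 446148]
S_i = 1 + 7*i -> [1, 8, 15, 22, 29]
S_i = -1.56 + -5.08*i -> [-1.56, -6.64, -11.72, -16.8, -21.88]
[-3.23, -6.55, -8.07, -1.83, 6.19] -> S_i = Random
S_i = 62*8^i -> [62, 496, 3968, 31744, 253952]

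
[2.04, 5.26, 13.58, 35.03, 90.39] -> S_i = 2.04*2.58^i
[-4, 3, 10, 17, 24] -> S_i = -4 + 7*i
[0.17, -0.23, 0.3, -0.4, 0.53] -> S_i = 0.17*(-1.33)^i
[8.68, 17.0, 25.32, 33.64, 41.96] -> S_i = 8.68 + 8.32*i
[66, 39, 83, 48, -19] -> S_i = Random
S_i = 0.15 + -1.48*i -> [0.15, -1.33, -2.81, -4.29, -5.77]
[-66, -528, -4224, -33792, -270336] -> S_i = -66*8^i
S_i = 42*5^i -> [42, 210, 1050, 5250, 26250]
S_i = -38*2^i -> [-38, -76, -152, -304, -608]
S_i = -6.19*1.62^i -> [-6.19, -10.03, -16.25, -26.32, -42.63]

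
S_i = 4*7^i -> [4, 28, 196, 1372, 9604]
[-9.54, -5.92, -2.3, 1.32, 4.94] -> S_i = -9.54 + 3.62*i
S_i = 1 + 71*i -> [1, 72, 143, 214, 285]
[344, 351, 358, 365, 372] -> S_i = 344 + 7*i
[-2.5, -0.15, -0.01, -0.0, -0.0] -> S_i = -2.50*0.06^i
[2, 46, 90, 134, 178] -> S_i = 2 + 44*i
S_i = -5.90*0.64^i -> [-5.9, -3.78, -2.42, -1.55, -0.99]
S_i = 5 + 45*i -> [5, 50, 95, 140, 185]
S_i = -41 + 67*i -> [-41, 26, 93, 160, 227]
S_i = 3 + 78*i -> [3, 81, 159, 237, 315]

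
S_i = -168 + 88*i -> [-168, -80, 8, 96, 184]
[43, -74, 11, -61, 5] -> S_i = Random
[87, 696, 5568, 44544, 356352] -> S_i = 87*8^i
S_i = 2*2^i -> [2, 4, 8, 16, 32]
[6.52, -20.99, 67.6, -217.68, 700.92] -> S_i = 6.52*(-3.22)^i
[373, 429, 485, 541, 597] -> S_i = 373 + 56*i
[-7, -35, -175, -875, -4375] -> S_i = -7*5^i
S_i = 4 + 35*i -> [4, 39, 74, 109, 144]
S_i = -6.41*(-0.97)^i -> [-6.41, 6.22, -6.03, 5.85, -5.67]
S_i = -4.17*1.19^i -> [-4.17, -4.96, -5.91, -7.03, -8.36]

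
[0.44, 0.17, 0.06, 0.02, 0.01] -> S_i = 0.44*0.38^i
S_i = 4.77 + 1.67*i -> [4.77, 6.44, 8.11, 9.78, 11.45]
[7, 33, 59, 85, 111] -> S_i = 7 + 26*i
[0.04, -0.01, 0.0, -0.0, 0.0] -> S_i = 0.04*(-0.23)^i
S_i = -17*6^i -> [-17, -102, -612, -3672, -22032]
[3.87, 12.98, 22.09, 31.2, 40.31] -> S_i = 3.87 + 9.11*i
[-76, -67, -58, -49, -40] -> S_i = -76 + 9*i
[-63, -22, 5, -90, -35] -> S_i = Random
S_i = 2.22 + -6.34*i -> [2.22, -4.12, -10.46, -16.8, -23.14]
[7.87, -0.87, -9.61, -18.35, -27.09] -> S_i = 7.87 + -8.74*i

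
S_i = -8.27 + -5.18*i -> [-8.27, -13.45, -18.63, -23.81, -28.99]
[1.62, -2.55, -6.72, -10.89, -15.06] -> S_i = 1.62 + -4.17*i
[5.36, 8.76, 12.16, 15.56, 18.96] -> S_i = 5.36 + 3.40*i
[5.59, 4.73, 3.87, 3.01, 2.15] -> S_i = 5.59 + -0.86*i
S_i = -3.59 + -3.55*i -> [-3.59, -7.14, -10.69, -14.24, -17.79]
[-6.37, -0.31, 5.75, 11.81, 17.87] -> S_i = -6.37 + 6.06*i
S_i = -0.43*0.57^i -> [-0.43, -0.25, -0.14, -0.08, -0.05]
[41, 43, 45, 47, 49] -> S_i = 41 + 2*i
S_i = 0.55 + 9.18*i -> [0.55, 9.73, 18.91, 28.09, 37.27]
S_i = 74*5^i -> [74, 370, 1850, 9250, 46250]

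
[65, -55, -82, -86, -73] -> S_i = Random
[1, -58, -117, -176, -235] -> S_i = 1 + -59*i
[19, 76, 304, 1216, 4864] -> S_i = 19*4^i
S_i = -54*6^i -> [-54, -324, -1944, -11664, -69984]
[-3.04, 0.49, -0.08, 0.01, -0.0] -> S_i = -3.04*(-0.16)^i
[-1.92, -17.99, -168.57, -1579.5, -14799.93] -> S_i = -1.92*9.37^i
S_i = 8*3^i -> [8, 24, 72, 216, 648]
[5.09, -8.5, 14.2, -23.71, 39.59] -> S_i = 5.09*(-1.67)^i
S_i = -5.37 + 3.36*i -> [-5.37, -2.01, 1.35, 4.71, 8.07]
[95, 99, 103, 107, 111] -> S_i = 95 + 4*i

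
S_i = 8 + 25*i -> [8, 33, 58, 83, 108]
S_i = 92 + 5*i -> [92, 97, 102, 107, 112]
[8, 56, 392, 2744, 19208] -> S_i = 8*7^i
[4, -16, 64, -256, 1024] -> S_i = 4*-4^i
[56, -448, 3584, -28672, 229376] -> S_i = 56*-8^i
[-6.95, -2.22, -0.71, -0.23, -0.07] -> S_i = -6.95*0.32^i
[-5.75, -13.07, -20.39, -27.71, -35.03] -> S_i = -5.75 + -7.32*i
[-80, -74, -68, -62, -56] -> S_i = -80 + 6*i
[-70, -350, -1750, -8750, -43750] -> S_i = -70*5^i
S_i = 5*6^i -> [5, 30, 180, 1080, 6480]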